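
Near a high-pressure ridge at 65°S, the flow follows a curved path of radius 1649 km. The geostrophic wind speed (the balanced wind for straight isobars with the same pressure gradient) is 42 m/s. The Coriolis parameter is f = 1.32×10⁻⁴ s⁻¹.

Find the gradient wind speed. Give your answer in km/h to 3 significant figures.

205 km/h

Around a high, pressure-gradient force acts outward with centrifugal, so Coriolis balances both:
fV = (1/ρ)|∂P/∂n| + V²/R  →  V² − fR·V + fR·V_g = 0
With fR = 1.32×10⁻⁴ × 1649×10³ m = 218 m/s:
V = [fR − √((fR)² − 4 fR V_g)]/2 = [218 − √(218² − 4×218×42)]/2 = 56.8 m/s
Supergeostrophic (V > V_g = 42 m/s), as expected around a high.
Converting: 56.8 m/s × 3.6 = 205 km/h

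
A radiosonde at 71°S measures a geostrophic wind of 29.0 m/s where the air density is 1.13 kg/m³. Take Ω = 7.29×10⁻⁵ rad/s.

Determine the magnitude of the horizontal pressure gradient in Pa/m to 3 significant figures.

Coriolis parameter at 71°S:
f = 2Ω sin φ = 2 × 7.29×10⁻⁵ × sin 71° = 1.38×10⁻⁴ s⁻¹
Geostrophic balance rearranged: |∂P/∂n| = f ρ V_g
|∂P/∂n| = 1.38×10⁻⁴ × 1.13 × 29.0 = 4.52×10⁻³ Pa/m

4.52×10⁻³ Pa/m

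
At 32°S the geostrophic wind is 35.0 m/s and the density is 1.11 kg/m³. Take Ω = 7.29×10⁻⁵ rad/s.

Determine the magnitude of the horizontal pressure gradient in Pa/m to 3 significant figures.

Coriolis parameter at 32°S:
f = 2Ω sin φ = 2 × 7.29×10⁻⁵ × sin 32° = 7.73×10⁻⁵ s⁻¹
Geostrophic balance rearranged: |∂P/∂n| = f ρ V_g
|∂P/∂n| = 7.73×10⁻⁵ × 1.11 × 35.0 = 3.00×10⁻³ Pa/m

3.00×10⁻³ Pa/m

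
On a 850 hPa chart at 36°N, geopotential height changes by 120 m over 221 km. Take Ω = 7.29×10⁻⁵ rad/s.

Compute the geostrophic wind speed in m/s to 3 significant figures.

Coriolis parameter at 36°N:
f = 2Ω sin φ = 2 × 7.29×10⁻⁵ × sin 36° = 8.57×10⁻⁵ s⁻¹
Height gradient: |∂Z/∂n| = 120 m / 221000 m = 5.43×10⁻⁴
On a pressure surface, geostrophic balance gives V_g = (g/f)|∂Z/∂n|:
V_g = 9.81 × 5.43×10⁻⁴ / 8.57×10⁻⁵ = 62.2 m/s

62.2 m/s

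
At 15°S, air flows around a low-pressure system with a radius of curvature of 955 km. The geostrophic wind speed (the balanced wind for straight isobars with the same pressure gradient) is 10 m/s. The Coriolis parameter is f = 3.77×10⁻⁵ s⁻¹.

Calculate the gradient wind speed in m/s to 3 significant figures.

Around a low, centrifugal force acts outward with Coriolis, so pressure-gradient force balances both:
(1/ρ)|∂P/∂n| = fV + V²/R  →  V² + fR·V − fR·V_g = 0
With fR = 3.77×10⁻⁵ × 955×10³ m = 36.0 m/s:
V = [−fR + √((fR)² + 4 fR V_g)]/2 = [−36.0 + √(36.0² + 4×36.0×10)]/2 = 8.15 m/s
Subgeostrophic (V < V_g = 10 m/s), as expected around a low.

8.15 m/s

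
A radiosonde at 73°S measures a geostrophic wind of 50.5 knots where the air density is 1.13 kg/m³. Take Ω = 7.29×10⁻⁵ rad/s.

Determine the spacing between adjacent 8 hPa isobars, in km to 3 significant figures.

195 km

Coriolis parameter at 73°S:
f = 2Ω sin φ = 2 × 7.29×10⁻⁵ × sin 73° = 1.39×10⁻⁴ s⁻¹
Wind speed in SI: 50.5 knots = 26.0 m/s
Geostrophic balance rearranged: |∂P/∂n| = f ρ V_g
|∂P/∂n| = 1.39×10⁻⁴ × 1.13 × 26.0 = 4.09×10⁻³ Pa/m
Isobar spacing: Δn = ΔP/|∂P/∂n| = 800 Pa / 4.09×10⁻³ Pa/m = 195447 m ≈ 195 km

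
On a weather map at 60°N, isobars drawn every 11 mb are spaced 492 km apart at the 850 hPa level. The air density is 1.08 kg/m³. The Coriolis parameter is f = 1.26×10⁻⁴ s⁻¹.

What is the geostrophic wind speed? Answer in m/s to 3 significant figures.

Pressure gradient: |∂P/∂n| = 1100 Pa / 492000 m = 2.24×10⁻³ Pa/m
Geostrophic balance (pressure-gradient force = Coriolis force):
V_g = (1/(fρ)) |∂P/∂n| = 2.24×10⁻³ / (1.26×10⁻⁴ × 1.08) = 16.4 m/s

16.4 m/s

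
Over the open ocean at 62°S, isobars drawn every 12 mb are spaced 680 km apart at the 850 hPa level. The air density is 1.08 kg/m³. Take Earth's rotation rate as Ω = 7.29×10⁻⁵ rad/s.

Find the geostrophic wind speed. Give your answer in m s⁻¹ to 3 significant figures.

12.7 m s⁻¹

Coriolis parameter at 62°S:
f = 2Ω sin φ = 2 × 7.29×10⁻⁵ × sin 62° = 1.29×10⁻⁴ s⁻¹
Pressure gradient: |∂P/∂n| = 1200 Pa / 680000 m = 1.76×10⁻³ Pa/m
Geostrophic balance (pressure-gradient force = Coriolis force):
V_g = (1/(fρ)) |∂P/∂n| = 1.76×10⁻³ / (1.29×10⁻⁴ × 1.08) = 12.7 m/s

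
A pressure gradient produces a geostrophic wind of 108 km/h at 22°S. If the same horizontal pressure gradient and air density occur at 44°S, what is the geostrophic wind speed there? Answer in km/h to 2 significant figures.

58 km/h

With the same pressure gradient and density, V_g ∝ 1/f ∝ 1/sin φ.
V₂ = V₁ · sin φ₁ / sin φ₂ = 108 × sin 22° / sin 44°
V₂ = 108 × 0.3746/0.6947 = 58 km/h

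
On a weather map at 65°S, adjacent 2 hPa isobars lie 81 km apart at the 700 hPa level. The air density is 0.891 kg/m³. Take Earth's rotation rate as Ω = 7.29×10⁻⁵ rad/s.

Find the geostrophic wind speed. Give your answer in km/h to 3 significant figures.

75.5 km/h

Coriolis parameter at 65°S:
f = 2Ω sin φ = 2 × 7.29×10⁻⁵ × sin 65° = 1.32×10⁻⁴ s⁻¹
Pressure gradient: |∂P/∂n| = 200 Pa / 81000 m = 2.47×10⁻³ Pa/m
Geostrophic balance (pressure-gradient force = Coriolis force):
V_g = (1/(fρ)) |∂P/∂n| = 2.47×10⁻³ / (1.32×10⁻⁴ × 0.891) = 21.0 m/s
Converting: 21.0 m/s × 3.6 = 75.5 km/h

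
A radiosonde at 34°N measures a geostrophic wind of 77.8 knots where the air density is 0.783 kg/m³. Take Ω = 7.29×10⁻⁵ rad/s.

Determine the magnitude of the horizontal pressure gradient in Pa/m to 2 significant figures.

Coriolis parameter at 34°N:
f = 2Ω sin φ = 2 × 7.29×10⁻⁵ × sin 34° = 8.15×10⁻⁵ s⁻¹
Wind speed in SI: 77.8 knots = 40.0 m/s
Geostrophic balance rearranged: |∂P/∂n| = f ρ V_g
|∂P/∂n| = 8.15×10⁻⁵ × 0.783 × 40.0 = 2.56×10⁻³ Pa/m

2.6×10⁻³ Pa/m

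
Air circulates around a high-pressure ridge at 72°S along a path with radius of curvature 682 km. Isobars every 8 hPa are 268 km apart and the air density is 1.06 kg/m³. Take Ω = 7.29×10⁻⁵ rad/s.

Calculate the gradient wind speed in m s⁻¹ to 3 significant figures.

29.5 m s⁻¹

Coriolis parameter at 72°S:
f = 2Ω sin φ = 2 × 7.29×10⁻⁵ × sin 72° = 1.39×10⁻⁴ s⁻¹
Pressure gradient: |∂P/∂n| = 800 Pa / 268000 m = 2.99×10⁻³ Pa/m
Geostrophic speed: V_g = |∂P/∂n|/(fρ) = 2.99×10⁻³/(1.39×10⁻⁴ × 1.06) = 20.3 m/s
Around a high, pressure-gradient force acts outward with centrifugal, so Coriolis balances both:
fV = (1/ρ)|∂P/∂n| + V²/R  →  V² − fR·V + fR·V_g = 0
With fR = 1.39×10⁻⁴ × 682×10³ m = 94.6 m/s:
V = [fR − √((fR)² − 4 fR V_g)]/2 = [94.6 − √(94.6² − 4×94.6×20.3)]/2 = 29.5 m/s
Supergeostrophic (V > V_g = 20.3 m/s), as expected around a high.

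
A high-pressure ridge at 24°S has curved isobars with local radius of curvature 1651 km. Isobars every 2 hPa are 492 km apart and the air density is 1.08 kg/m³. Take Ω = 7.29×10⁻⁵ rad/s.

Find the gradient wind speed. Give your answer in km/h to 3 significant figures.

Coriolis parameter at 24°S:
f = 2Ω sin φ = 2 × 7.29×10⁻⁵ × sin 24° = 5.93×10⁻⁵ s⁻¹
Pressure gradient: |∂P/∂n| = 200 Pa / 492000 m = 4.07×10⁻⁴ Pa/m
Geostrophic speed: V_g = |∂P/∂n|/(fρ) = 4.07×10⁻⁴/(5.93×10⁻⁵ × 1.08) = 6.35 m/s
Around a high, pressure-gradient force acts outward with centrifugal, so Coriolis balances both:
fV = (1/ρ)|∂P/∂n| + V²/R  →  V² − fR·V + fR·V_g = 0
With fR = 5.93×10⁻⁵ × 1651×10³ m = 97.9 m/s:
V = [fR − √((fR)² − 4 fR V_g)]/2 = [97.9 − √(97.9² − 4×97.9×6.35)]/2 = 6.82 m/s
Supergeostrophic (V > V_g = 6.35 m/s), as expected around a high.
Converting: 6.82 m/s × 3.6 = 24.6 km/h

24.6 km/h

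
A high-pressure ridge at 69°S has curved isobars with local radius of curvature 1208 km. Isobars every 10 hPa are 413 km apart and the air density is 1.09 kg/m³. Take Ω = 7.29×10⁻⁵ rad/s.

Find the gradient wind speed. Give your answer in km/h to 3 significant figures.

66.1 km/h

Coriolis parameter at 69°S:
f = 2Ω sin φ = 2 × 7.29×10⁻⁵ × sin 69° = 1.36×10⁻⁴ s⁻¹
Pressure gradient: |∂P/∂n| = 1000 Pa / 413000 m = 2.42×10⁻³ Pa/m
Geostrophic speed: V_g = |∂P/∂n|/(fρ) = 2.42×10⁻³/(1.36×10⁻⁴ × 1.09) = 16.3 m/s
Around a high, pressure-gradient force acts outward with centrifugal, so Coriolis balances both:
fV = (1/ρ)|∂P/∂n| + V²/R  →  V² − fR·V + fR·V_g = 0
With fR = 1.36×10⁻⁴ × 1208×10³ m = 164 m/s:
V = [fR − √((fR)² − 4 fR V_g)]/2 = [164 − √(164² − 4×164×16.3)]/2 = 18.4 m/s
Supergeostrophic (V > V_g = 16.3 m/s), as expected around a high.
Converting: 18.4 m/s × 3.6 = 66.1 km/h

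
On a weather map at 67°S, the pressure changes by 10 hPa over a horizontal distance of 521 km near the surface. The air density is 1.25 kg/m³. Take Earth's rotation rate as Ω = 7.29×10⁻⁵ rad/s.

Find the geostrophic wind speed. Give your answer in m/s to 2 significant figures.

11 m/s

Coriolis parameter at 67°S:
f = 2Ω sin φ = 2 × 7.29×10⁻⁵ × sin 67° = 1.34×10⁻⁴ s⁻¹
Pressure gradient: |∂P/∂n| = 1000 Pa / 521000 m = 1.92×10⁻³ Pa/m
Geostrophic balance (pressure-gradient force = Coriolis force):
V_g = (1/(fρ)) |∂P/∂n| = 1.92×10⁻³ / (1.34×10⁻⁴ × 1.25) = 11.4 m/s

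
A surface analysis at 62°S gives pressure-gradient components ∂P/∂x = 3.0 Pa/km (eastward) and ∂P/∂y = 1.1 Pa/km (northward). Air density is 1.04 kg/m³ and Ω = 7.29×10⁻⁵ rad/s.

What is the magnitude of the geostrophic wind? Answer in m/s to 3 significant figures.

Coriolis parameter at 62°S:
f = 2Ω sin φ = 2 × 7.29×10⁻⁵ × sin 62° = 1.29×10⁻⁴ s⁻¹
In the Southern Hemisphere f is negative: f = −1.29×10⁻⁴ s⁻¹.
Component geostrophic relations (x east, y north):
u_g = −(1/(fρ)) ∂P/∂y,  v_g = (1/(fρ)) ∂P/∂x
u_g = −(1.1×10⁻³)/(−1.29×10⁻⁴ × 1.04) = 8.22 m/s;  v_g = (3.0×10⁻³)/(−1.29×10⁻⁴ × 1.04) = −22.4 m/s
|V_g| = √(u_g² + v_g²) = 23.9 m/s

23.9 m/s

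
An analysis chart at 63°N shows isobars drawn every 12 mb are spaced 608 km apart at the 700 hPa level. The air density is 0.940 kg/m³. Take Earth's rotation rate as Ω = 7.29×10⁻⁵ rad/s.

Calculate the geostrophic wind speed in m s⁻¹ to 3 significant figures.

Coriolis parameter at 63°N:
f = 2Ω sin φ = 2 × 7.29×10⁻⁵ × sin 63° = 1.30×10⁻⁴ s⁻¹
Pressure gradient: |∂P/∂n| = 1200 Pa / 608000 m = 1.97×10⁻³ Pa/m
Geostrophic balance (pressure-gradient force = Coriolis force):
V_g = (1/(fρ)) |∂P/∂n| = 1.97×10⁻³ / (1.30×10⁻⁴ × 0.940) = 16.2 m/s

16.2 m s⁻¹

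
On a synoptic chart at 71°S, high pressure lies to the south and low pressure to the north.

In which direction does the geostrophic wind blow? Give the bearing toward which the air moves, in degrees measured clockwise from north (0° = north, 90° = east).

The pressure-gradient force points toward the north (bearing 000°).
Geostrophic balance: in the Southern Hemisphere the Coriolis force deflects motion to the left, so the geostrophic wind blows 90° to the left of the pressure-gradient force (low pressure on the right).
Rotating 000° by 90° counterclockwise gives 270° — the wind blows toward the west.

270°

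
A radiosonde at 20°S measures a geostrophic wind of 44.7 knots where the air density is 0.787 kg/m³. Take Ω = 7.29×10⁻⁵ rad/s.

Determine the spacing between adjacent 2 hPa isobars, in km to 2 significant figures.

Coriolis parameter at 20°S:
f = 2Ω sin φ = 2 × 7.29×10⁻⁵ × sin 20° = 4.99×10⁻⁵ s⁻¹
Wind speed in SI: 44.7 knots = 23.0 m/s
Geostrophic balance rearranged: |∂P/∂n| = f ρ V_g
|∂P/∂n| = 4.99×10⁻⁵ × 0.787 × 23.0 = 9.02×10⁻⁴ Pa/m
Isobar spacing: Δn = ΔP/|∂P/∂n| = 200 Pa / 9.02×10⁻⁴ Pa/m = 221616 m ≈ 220 km

220 km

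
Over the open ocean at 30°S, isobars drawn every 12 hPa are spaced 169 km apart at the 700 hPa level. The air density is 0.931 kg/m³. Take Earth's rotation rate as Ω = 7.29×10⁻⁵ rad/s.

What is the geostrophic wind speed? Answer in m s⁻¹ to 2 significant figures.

Coriolis parameter at 30°S:
f = 2Ω sin φ = 2 × 7.29×10⁻⁵ × sin 30° = 7.29×10⁻⁵ s⁻¹
Pressure gradient: |∂P/∂n| = 1200 Pa / 169000 m = 7.10×10⁻³ Pa/m
Geostrophic balance (pressure-gradient force = Coriolis force):
V_g = (1/(fρ)) |∂P/∂n| = 7.10×10⁻³ / (7.29×10⁻⁵ × 0.931) = 105 m/s

100 m s⁻¹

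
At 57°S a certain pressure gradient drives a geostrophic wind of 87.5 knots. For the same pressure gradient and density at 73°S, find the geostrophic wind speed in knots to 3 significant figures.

With the same pressure gradient and density, V_g ∝ 1/f ∝ 1/sin φ.
V₂ = V₁ · sin φ₁ / sin φ₂ = 87.5 × sin 57° / sin 73°
V₂ = 87.5 × 0.8387/0.9563 = 76.7 knots

76.7 knots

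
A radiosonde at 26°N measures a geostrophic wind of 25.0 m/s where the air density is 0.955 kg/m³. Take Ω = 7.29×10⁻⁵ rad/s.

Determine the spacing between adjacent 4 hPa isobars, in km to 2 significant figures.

Coriolis parameter at 26°N:
f = 2Ω sin φ = 2 × 7.29×10⁻⁵ × sin 26° = 6.39×10⁻⁵ s⁻¹
Geostrophic balance rearranged: |∂P/∂n| = f ρ V_g
|∂P/∂n| = 6.39×10⁻⁵ × 0.955 × 25.0 = 1.53×10⁻³ Pa/m
Isobar spacing: Δn = ΔP/|∂P/∂n| = 400 Pa / 1.53×10⁻³ Pa/m = 262130 m ≈ 260 km

260 km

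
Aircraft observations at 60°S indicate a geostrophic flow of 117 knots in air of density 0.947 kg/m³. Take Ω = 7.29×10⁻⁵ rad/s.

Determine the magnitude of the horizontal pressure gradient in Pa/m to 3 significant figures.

Coriolis parameter at 60°S:
f = 2Ω sin φ = 2 × 7.29×10⁻⁵ × sin 60° = 1.26×10⁻⁴ s⁻¹
Wind speed in SI: 117 knots = 60.2 m/s
Geostrophic balance rearranged: |∂P/∂n| = f ρ V_g
|∂P/∂n| = 1.26×10⁻⁴ × 0.947 × 60.2 = 7.20×10⁻³ Pa/m

7.20×10⁻³ Pa/m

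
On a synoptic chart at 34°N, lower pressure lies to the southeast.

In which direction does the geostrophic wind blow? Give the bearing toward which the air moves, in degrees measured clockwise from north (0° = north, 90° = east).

225°

The pressure-gradient force points toward the southeast (bearing 135°).
Geostrophic balance: in the Northern Hemisphere the Coriolis force deflects motion to the right, so the geostrophic wind blows 90° to the right of the pressure-gradient force (low pressure on the left).
Rotating 135° by 90° clockwise gives 225° — the wind blows toward the southwest.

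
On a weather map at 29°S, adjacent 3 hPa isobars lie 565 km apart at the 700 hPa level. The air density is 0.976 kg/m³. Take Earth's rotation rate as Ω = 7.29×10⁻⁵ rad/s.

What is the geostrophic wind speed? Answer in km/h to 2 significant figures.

Coriolis parameter at 29°S:
f = 2Ω sin φ = 2 × 7.29×10⁻⁵ × sin 29° = 7.07×10⁻⁵ s⁻¹
Pressure gradient: |∂P/∂n| = 300 Pa / 565000 m = 5.31×10⁻⁴ Pa/m
Geostrophic balance (pressure-gradient force = Coriolis force):
V_g = (1/(fρ)) |∂P/∂n| = 5.31×10⁻⁴ / (7.07×10⁻⁵ × 0.976) = 7.70 m/s
Converting: 7.70 m/s × 3.6 = 28 km/h

28 km/h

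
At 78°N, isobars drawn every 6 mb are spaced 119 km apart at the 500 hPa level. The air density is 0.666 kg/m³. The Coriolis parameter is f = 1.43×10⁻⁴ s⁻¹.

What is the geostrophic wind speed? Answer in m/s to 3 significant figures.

Pressure gradient: |∂P/∂n| = 600 Pa / 119000 m = 5.04×10⁻³ Pa/m
Geostrophic balance (pressure-gradient force = Coriolis force):
V_g = (1/(fρ)) |∂P/∂n| = 5.04×10⁻³ / (1.43×10⁻⁴ × 0.666) = 52.9 m/s

52.9 m/s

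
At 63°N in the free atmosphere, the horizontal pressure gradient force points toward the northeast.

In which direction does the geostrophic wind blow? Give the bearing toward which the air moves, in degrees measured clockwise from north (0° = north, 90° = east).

The pressure-gradient force points toward the northeast (bearing 045°).
Geostrophic balance: in the Northern Hemisphere the Coriolis force deflects motion to the right, so the geostrophic wind blows 90° to the right of the pressure-gradient force (low pressure on the left).
Rotating 045° by 90° clockwise gives 135° — the wind blows toward the southeast.

135°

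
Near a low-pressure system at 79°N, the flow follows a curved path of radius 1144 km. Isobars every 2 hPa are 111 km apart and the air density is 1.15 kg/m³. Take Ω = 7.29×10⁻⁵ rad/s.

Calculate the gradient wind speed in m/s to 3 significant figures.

10.3 m/s

Coriolis parameter at 79°N:
f = 2Ω sin φ = 2 × 7.29×10⁻⁵ × sin 79° = 1.43×10⁻⁴ s⁻¹
Pressure gradient: |∂P/∂n| = 200 Pa / 111000 m = 1.80×10⁻³ Pa/m
Geostrophic speed: V_g = |∂P/∂n|/(fρ) = 1.80×10⁻³/(1.43×10⁻⁴ × 1.15) = 10.9 m/s
Around a low, centrifugal force acts outward with Coriolis, so pressure-gradient force balances both:
(1/ρ)|∂P/∂n| = fV + V²/R  →  V² + fR·V − fR·V_g = 0
With fR = 1.43×10⁻⁴ × 1144×10³ m = 164 m/s:
V = [−fR + √((fR)² + 4 fR V_g)]/2 = [−164 + √(164² + 4×164×10.9)]/2 = 10.3 m/s
Subgeostrophic (V < V_g = 10.9 m/s), as expected around a low.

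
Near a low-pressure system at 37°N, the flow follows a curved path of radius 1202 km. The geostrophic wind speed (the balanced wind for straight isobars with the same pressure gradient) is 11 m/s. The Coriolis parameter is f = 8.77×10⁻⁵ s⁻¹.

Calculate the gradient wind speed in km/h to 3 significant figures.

Around a low, centrifugal force acts outward with Coriolis, so pressure-gradient force balances both:
(1/ρ)|∂P/∂n| = fV + V²/R  →  V² + fR·V − fR·V_g = 0
With fR = 8.77×10⁻⁵ × 1202×10³ m = 105 m/s:
V = [−fR + √((fR)² + 4 fR V_g)]/2 = [−105 + √(105² + 4×105×11)]/2 = 10 m/s
Subgeostrophic (V < V_g = 11 m/s), as expected around a low.
Converting: 10 m/s × 3.6 = 36.2 km/h

36.2 km/h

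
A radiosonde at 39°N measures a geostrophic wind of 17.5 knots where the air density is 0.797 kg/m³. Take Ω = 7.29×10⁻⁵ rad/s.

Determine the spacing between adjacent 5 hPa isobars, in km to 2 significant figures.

Coriolis parameter at 39°N:
f = 2Ω sin φ = 2 × 7.29×10⁻⁵ × sin 39° = 9.18×10⁻⁵ s⁻¹
Wind speed in SI: 17.5 knots = 9.00 m/s
Geostrophic balance rearranged: |∂P/∂n| = f ρ V_g
|∂P/∂n| = 9.18×10⁻⁵ × 0.797 × 9.00 = 6.58×10⁻⁴ Pa/m
Isobar spacing: Δn = ΔP/|∂P/∂n| = 500 Pa / 6.58×10⁻⁴ Pa/m = 759462 m ≈ 760 km

760 km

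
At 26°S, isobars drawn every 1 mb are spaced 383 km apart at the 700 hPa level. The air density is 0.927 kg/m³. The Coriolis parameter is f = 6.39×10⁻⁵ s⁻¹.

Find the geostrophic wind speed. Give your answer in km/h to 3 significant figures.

Pressure gradient: |∂P/∂n| = 100 Pa / 383000 m = 2.61×10⁻⁴ Pa/m
Geostrophic balance (pressure-gradient force = Coriolis force):
V_g = (1/(fρ)) |∂P/∂n| = 2.61×10⁻⁴ / (6.39×10⁻⁵ × 0.927) = 4.41 m/s
Converting: 4.41 m/s × 3.6 = 15.9 km/h

15.9 km/h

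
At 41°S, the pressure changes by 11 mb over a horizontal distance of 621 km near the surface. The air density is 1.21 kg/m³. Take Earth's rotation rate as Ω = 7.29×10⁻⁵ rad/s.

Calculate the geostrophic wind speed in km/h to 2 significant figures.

55 km/h

Coriolis parameter at 41°S:
f = 2Ω sin φ = 2 × 7.29×10⁻⁵ × sin 41° = 9.57×10⁻⁵ s⁻¹
Pressure gradient: |∂P/∂n| = 1100 Pa / 621000 m = 1.77×10⁻³ Pa/m
Geostrophic balance (pressure-gradient force = Coriolis force):
V_g = (1/(fρ)) |∂P/∂n| = 1.77×10⁻³ / (9.57×10⁻⁵ × 1.21) = 15.3 m/s
Converting: 15.3 m/s × 3.6 = 55 km/h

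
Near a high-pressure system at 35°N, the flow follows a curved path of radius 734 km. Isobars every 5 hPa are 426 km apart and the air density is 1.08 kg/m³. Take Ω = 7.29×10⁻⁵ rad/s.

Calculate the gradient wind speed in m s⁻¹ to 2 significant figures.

19 m s⁻¹

Coriolis parameter at 35°N:
f = 2Ω sin φ = 2 × 7.29×10⁻⁵ × sin 35° = 8.36×10⁻⁵ s⁻¹
Pressure gradient: |∂P/∂n| = 500 Pa / 426000 m = 1.17×10⁻³ Pa/m
Geostrophic speed: V_g = |∂P/∂n|/(fρ) = 1.17×10⁻³/(8.36×10⁻⁵ × 1.08) = 13.0 m/s
Around a high, pressure-gradient force acts outward with centrifugal, so Coriolis balances both:
fV = (1/ρ)|∂P/∂n| + V²/R  →  V² − fR·V + fR·V_g = 0
With fR = 8.36×10⁻⁵ × 734×10³ m = 61.4 m/s:
V = [fR − √((fR)² − 4 fR V_g)]/2 = [61.4 − √(61.4² − 4×61.4×13)]/2 = 18.7 m/s
Supergeostrophic (V > V_g = 13 m/s), as expected around a high.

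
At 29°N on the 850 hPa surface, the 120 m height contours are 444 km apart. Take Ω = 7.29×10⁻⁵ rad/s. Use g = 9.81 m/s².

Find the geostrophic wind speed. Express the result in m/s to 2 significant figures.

38 m/s

Coriolis parameter at 29°N:
f = 2Ω sin φ = 2 × 7.29×10⁻⁵ × sin 29° = 7.07×10⁻⁵ s⁻¹
Height gradient: |∂Z/∂n| = 120 m / 444000 m = 2.70×10⁻⁴
On a pressure surface, geostrophic balance gives V_g = (g/f)|∂Z/∂n|:
V_g = 9.81 × 2.70×10⁻⁴ / 7.07×10⁻⁵ = 37.5 m/s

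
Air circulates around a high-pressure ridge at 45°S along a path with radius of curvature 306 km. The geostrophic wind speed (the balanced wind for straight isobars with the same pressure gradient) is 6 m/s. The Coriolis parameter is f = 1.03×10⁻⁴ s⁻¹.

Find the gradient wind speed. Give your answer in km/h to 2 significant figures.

29 km/h

Around a high, pressure-gradient force acts outward with centrifugal, so Coriolis balances both:
fV = (1/ρ)|∂P/∂n| + V²/R  →  V² − fR·V + fR·V_g = 0
With fR = 1.03×10⁻⁴ × 306×10³ m = 31.5 m/s:
V = [fR − √((fR)² − 4 fR V_g)]/2 = [31.5 − √(31.5² − 4×31.5×6)]/2 = 8.06 m/s
Supergeostrophic (V > V_g = 6 m/s), as expected around a high.
Converting: 8.06 m/s × 3.6 = 29 km/h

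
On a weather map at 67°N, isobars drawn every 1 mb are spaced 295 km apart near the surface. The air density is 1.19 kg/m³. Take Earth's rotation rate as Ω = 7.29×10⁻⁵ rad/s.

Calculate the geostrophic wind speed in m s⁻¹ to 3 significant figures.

Coriolis parameter at 67°N:
f = 2Ω sin φ = 2 × 7.29×10⁻⁵ × sin 67° = 1.34×10⁻⁴ s⁻¹
Pressure gradient: |∂P/∂n| = 100 Pa / 295000 m = 3.39×10⁻⁴ Pa/m
Geostrophic balance (pressure-gradient force = Coriolis force):
V_g = (1/(fρ)) |∂P/∂n| = 3.39×10⁻⁴ / (1.34×10⁻⁴ × 1.19) = 2.12 m/s

2.12 m s⁻¹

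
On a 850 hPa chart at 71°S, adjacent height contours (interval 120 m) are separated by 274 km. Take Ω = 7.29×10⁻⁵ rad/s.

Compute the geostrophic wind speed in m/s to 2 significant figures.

Coriolis parameter at 71°S:
f = 2Ω sin φ = 2 × 7.29×10⁻⁵ × sin 71° = 1.38×10⁻⁴ s⁻¹
Height gradient: |∂Z/∂n| = 120 m / 274000 m = 4.38×10⁻⁴
On a pressure surface, geostrophic balance gives V_g = (g/f)|∂Z/∂n|:
V_g = 9.81 × 4.38×10⁻⁴ / 1.38×10⁻⁴ = 31.2 m/s

31 m/s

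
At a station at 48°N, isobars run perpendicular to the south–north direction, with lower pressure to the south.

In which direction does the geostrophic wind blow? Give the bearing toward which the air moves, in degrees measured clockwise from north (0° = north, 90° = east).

270°

The pressure-gradient force points toward the south (bearing 180°).
Geostrophic balance: in the Northern Hemisphere the Coriolis force deflects motion to the right, so the geostrophic wind blows 90° to the right of the pressure-gradient force (low pressure on the left).
Rotating 180° by 90° clockwise gives 270° — the wind blows toward the west.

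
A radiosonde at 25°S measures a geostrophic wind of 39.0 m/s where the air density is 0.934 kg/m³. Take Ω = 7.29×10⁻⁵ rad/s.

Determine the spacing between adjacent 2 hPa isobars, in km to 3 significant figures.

Coriolis parameter at 25°S:
f = 2Ω sin φ = 2 × 7.29×10⁻⁵ × sin 25° = 6.16×10⁻⁵ s⁻¹
Geostrophic balance rearranged: |∂P/∂n| = f ρ V_g
|∂P/∂n| = 6.16×10⁻⁵ × 0.934 × 39.0 = 2.24×10⁻³ Pa/m
Isobar spacing: Δn = ΔP/|∂P/∂n| = 200 Pa / 2.24×10⁻³ Pa/m = 89107 m ≈ 89.1 km

89.1 km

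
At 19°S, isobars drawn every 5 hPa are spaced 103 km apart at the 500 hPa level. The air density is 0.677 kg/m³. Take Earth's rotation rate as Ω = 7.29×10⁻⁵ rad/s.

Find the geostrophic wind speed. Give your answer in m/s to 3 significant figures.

Coriolis parameter at 19°S:
f = 2Ω sin φ = 2 × 7.29×10⁻⁵ × sin 19° = 4.75×10⁻⁵ s⁻¹
Pressure gradient: |∂P/∂n| = 500 Pa / 103000 m = 4.85×10⁻³ Pa/m
Geostrophic balance (pressure-gradient force = Coriolis force):
V_g = (1/(fρ)) |∂P/∂n| = 4.85×10⁻³ / (4.75×10⁻⁵ × 0.677) = 151 m/s

151 m/s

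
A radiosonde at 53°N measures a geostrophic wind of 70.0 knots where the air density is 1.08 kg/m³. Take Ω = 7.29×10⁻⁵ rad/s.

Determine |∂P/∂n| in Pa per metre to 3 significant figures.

4.53×10⁻³ Pa/m

Coriolis parameter at 53°N:
f = 2Ω sin φ = 2 × 7.29×10⁻⁵ × sin 53° = 1.16×10⁻⁴ s⁻¹
Wind speed in SI: 70.0 knots = 36.0 m/s
Geostrophic balance rearranged: |∂P/∂n| = f ρ V_g
|∂P/∂n| = 1.16×10⁻⁴ × 1.08 × 36.0 = 4.53×10⁻³ Pa/m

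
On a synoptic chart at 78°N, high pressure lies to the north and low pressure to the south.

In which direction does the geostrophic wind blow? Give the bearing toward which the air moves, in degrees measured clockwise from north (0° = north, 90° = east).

270°

The pressure-gradient force points toward the south (bearing 180°).
Geostrophic balance: in the Northern Hemisphere the Coriolis force deflects motion to the right, so the geostrophic wind blows 90° to the right of the pressure-gradient force (low pressure on the left).
Rotating 180° by 90° clockwise gives 270° — the wind blows toward the west.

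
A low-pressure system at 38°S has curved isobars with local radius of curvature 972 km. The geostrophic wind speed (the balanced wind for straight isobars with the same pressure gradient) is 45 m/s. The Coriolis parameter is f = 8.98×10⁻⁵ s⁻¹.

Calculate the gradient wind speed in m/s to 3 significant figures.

Around a low, centrifugal force acts outward with Coriolis, so pressure-gradient force balances both:
(1/ρ)|∂P/∂n| = fV + V²/R  →  V² + fR·V − fR·V_g = 0
With fR = 8.98×10⁻⁵ × 972×10³ m = 87.3 m/s:
V = [−fR + √((fR)² + 4 fR V_g)]/2 = [−87.3 + √(87.3² + 4×87.3×45)]/2 = 32.7 m/s
Subgeostrophic (V < V_g = 45 m/s), as expected around a low.

32.7 m/s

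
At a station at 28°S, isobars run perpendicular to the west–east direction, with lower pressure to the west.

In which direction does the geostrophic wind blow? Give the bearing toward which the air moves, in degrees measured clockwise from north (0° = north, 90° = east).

180°

The pressure-gradient force points toward the west (bearing 270°).
Geostrophic balance: in the Southern Hemisphere the Coriolis force deflects motion to the left, so the geostrophic wind blows 90° to the left of the pressure-gradient force (low pressure on the right).
Rotating 270° by 90° counterclockwise gives 180° — the wind blows toward the south.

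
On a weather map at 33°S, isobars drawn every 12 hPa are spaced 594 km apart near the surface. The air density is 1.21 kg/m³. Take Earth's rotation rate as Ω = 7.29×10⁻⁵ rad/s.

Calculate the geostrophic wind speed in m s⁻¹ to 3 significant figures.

Coriolis parameter at 33°S:
f = 2Ω sin φ = 2 × 7.29×10⁻⁵ × sin 33° = 7.94×10⁻⁵ s⁻¹
Pressure gradient: |∂P/∂n| = 1200 Pa / 594000 m = 2.02×10⁻³ Pa/m
Geostrophic balance (pressure-gradient force = Coriolis force):
V_g = (1/(fρ)) |∂P/∂n| = 2.02×10⁻³ / (7.94×10⁻⁵ × 1.21) = 21.0 m/s

21.0 m s⁻¹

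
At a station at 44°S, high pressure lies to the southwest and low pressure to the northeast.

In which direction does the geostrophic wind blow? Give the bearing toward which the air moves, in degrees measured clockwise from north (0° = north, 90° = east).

The pressure-gradient force points toward the northeast (bearing 045°).
Geostrophic balance: in the Southern Hemisphere the Coriolis force deflects motion to the left, so the geostrophic wind blows 90° to the left of the pressure-gradient force (low pressure on the right).
Rotating 045° by 90° counterclockwise gives 315° — the wind blows toward the northwest.

315°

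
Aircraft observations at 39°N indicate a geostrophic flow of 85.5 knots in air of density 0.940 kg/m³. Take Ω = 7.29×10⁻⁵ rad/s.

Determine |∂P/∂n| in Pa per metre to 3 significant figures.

Coriolis parameter at 39°N:
f = 2Ω sin φ = 2 × 7.29×10⁻⁵ × sin 39° = 9.18×10⁻⁵ s⁻¹
Wind speed in SI: 85.5 knots = 44.0 m/s
Geostrophic balance rearranged: |∂P/∂n| = f ρ V_g
|∂P/∂n| = 9.18×10⁻⁵ × 0.940 × 44.0 = 3.79×10⁻³ Pa/m

3.79×10⁻³ Pa/m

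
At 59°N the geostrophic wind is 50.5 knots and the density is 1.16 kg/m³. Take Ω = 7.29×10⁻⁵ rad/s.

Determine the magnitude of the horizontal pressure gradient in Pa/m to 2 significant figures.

3.8×10⁻³ Pa/m

Coriolis parameter at 59°N:
f = 2Ω sin φ = 2 × 7.29×10⁻⁵ × sin 59° = 1.25×10⁻⁴ s⁻¹
Wind speed in SI: 50.5 knots = 26.0 m/s
Geostrophic balance rearranged: |∂P/∂n| = f ρ V_g
|∂P/∂n| = 1.25×10⁻⁴ × 1.16 × 26.0 = 3.77×10⁻³ Pa/m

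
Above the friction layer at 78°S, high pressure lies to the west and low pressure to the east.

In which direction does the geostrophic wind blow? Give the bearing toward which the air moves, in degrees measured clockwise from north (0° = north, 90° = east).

The pressure-gradient force points toward the east (bearing 090°).
Geostrophic balance: in the Southern Hemisphere the Coriolis force deflects motion to the left, so the geostrophic wind blows 90° to the left of the pressure-gradient force (low pressure on the right).
Rotating 090° by 90° counterclockwise gives 000° — the wind blows toward the north.

000°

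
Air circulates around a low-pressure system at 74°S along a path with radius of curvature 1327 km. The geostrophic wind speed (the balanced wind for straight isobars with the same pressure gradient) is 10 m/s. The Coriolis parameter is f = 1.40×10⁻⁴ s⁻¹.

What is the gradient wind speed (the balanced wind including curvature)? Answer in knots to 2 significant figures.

Around a low, centrifugal force acts outward with Coriolis, so pressure-gradient force balances both:
(1/ρ)|∂P/∂n| = fV + V²/R  →  V² + fR·V − fR·V_g = 0
With fR = 1.40×10⁻⁴ × 1327×10³ m = 186 m/s:
V = [−fR + √((fR)² + 4 fR V_g)]/2 = [−186 + √(186² + 4×186×10)]/2 = 9.51 m/s
Subgeostrophic (V < V_g = 10 m/s), as expected around a low.
Converting: 9.51 m/s × 1.944 = 18 knots

18 knots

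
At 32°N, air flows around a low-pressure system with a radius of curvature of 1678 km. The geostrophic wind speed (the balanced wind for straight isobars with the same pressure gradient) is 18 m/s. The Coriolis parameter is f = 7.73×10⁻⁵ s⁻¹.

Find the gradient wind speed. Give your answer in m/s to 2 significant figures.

16 m/s

Around a low, centrifugal force acts outward with Coriolis, so pressure-gradient force balances both:
(1/ρ)|∂P/∂n| = fV + V²/R  →  V² + fR·V − fR·V_g = 0
With fR = 7.73×10⁻⁵ × 1678×10³ m = 130 m/s:
V = [−fR + √((fR)² + 4 fR V_g)]/2 = [−130 + √(130² + 4×130×18)]/2 = 16 m/s
Subgeostrophic (V < V_g = 18 m/s), as expected around a low.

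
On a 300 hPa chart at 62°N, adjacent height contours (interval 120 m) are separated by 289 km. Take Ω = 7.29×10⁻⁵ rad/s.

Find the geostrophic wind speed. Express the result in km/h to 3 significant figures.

114 km/h

Coriolis parameter at 62°N:
f = 2Ω sin φ = 2 × 7.29×10⁻⁵ × sin 62° = 1.29×10⁻⁴ s⁻¹
Height gradient: |∂Z/∂n| = 120 m / 289000 m = 4.15×10⁻⁴
On a pressure surface, geostrophic balance gives V_g = (g/f)|∂Z/∂n|:
V_g = 9.81 × 4.15×10⁻⁴ / 1.29×10⁻⁴ = 31.6 m/s
Converting: 31.6 m/s × 3.6 = 114 km/h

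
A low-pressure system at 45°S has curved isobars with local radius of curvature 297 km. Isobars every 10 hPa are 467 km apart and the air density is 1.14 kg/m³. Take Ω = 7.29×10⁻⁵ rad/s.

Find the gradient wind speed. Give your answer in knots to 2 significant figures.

25 knots

Coriolis parameter at 45°S:
f = 2Ω sin φ = 2 × 7.29×10⁻⁵ × sin 45° = 1.03×10⁻⁴ s⁻¹
Pressure gradient: |∂P/∂n| = 1000 Pa / 467000 m = 2.14×10⁻³ Pa/m
Geostrophic speed: V_g = |∂P/∂n|/(fρ) = 2.14×10⁻³/(1.03×10⁻⁴ × 1.14) = 18.2 m/s
Around a low, centrifugal force acts outward with Coriolis, so pressure-gradient force balances both:
(1/ρ)|∂P/∂n| = fV + V²/R  →  V² + fR·V − fR·V_g = 0
With fR = 1.03×10⁻⁴ × 297×10³ m = 30.6 m/s:
V = [−fR + √((fR)² + 4 fR V_g)]/2 = [−30.6 + √(30.6² + 4×30.6×18.2)]/2 = 12.8 m/s
Subgeostrophic (V < V_g = 18.2 m/s), as expected around a low.
Converting: 12.8 m/s × 1.944 = 25 knots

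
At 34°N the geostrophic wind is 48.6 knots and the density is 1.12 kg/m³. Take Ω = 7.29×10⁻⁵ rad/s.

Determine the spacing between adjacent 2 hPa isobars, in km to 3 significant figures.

Coriolis parameter at 34°N:
f = 2Ω sin φ = 2 × 7.29×10⁻⁵ × sin 34° = 8.15×10⁻⁵ s⁻¹
Wind speed in SI: 48.6 knots = 25.0 m/s
Geostrophic balance rearranged: |∂P/∂n| = f ρ V_g
|∂P/∂n| = 8.15×10⁻⁵ × 1.12 × 25.0 = 2.28×10⁻³ Pa/m
Isobar spacing: Δn = ΔP/|∂P/∂n| = 200 Pa / 2.28×10⁻³ Pa/m = 87603 m ≈ 87.6 km

87.6 km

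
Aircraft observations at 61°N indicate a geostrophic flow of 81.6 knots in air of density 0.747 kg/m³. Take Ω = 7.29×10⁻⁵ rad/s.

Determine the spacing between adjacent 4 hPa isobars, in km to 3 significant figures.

100 km

Coriolis parameter at 61°N:
f = 2Ω sin φ = 2 × 7.29×10⁻⁵ × sin 61° = 1.28×10⁻⁴ s⁻¹
Wind speed in SI: 81.6 knots = 42.0 m/s
Geostrophic balance rearranged: |∂P/∂n| = f ρ V_g
|∂P/∂n| = 1.28×10⁻⁴ × 0.747 × 42.0 = 4.00×10⁻³ Pa/m
Isobar spacing: Δn = ΔP/|∂P/∂n| = 400 Pa / 4.00×10⁻³ Pa/m = 100031 m ≈ 100 km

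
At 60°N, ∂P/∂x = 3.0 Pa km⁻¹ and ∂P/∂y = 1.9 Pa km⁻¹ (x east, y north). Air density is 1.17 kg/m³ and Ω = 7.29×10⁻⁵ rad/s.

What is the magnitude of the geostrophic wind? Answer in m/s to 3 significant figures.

Coriolis parameter at 60°N:
f = 2Ω sin φ = 2 × 7.29×10⁻⁵ × sin 60° = 1.26×10⁻⁴ s⁻¹
Component geostrophic relations (x east, y north):
u_g = −(1/(fρ)) ∂P/∂y,  v_g = (1/(fρ)) ∂P/∂x
u_g = −(1.9×10⁻³)/(1.26×10⁻⁴ × 1.17) = −12.9 m/s;  v_g = (3.0×10⁻³)/(1.26×10⁻⁴ × 1.17) = 20.3 m/s
|V_g| = √(u_g² + v_g²) = 24.0 m/s

24.0 m/s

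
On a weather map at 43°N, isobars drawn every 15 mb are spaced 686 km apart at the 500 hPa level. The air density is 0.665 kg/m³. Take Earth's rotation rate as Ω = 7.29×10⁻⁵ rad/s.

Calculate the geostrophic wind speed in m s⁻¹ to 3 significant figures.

33.1 m s⁻¹

Coriolis parameter at 43°N:
f = 2Ω sin φ = 2 × 7.29×10⁻⁵ × sin 43° = 9.94×10⁻⁵ s⁻¹
Pressure gradient: |∂P/∂n| = 1500 Pa / 686000 m = 2.19×10⁻³ Pa/m
Geostrophic balance (pressure-gradient force = Coriolis force):
V_g = (1/(fρ)) |∂P/∂n| = 2.19×10⁻³ / (9.94×10⁻⁵ × 0.665) = 33.1 m/s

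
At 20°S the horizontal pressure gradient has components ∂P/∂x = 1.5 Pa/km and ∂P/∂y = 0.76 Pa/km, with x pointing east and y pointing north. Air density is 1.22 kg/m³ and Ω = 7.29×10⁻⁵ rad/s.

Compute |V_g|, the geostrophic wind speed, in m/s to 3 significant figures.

27.6 m/s

Coriolis parameter at 20°S:
f = 2Ω sin φ = 2 × 7.29×10⁻⁵ × sin 20° = 4.99×10⁻⁵ s⁻¹
In the Southern Hemisphere f is negative: f = −4.99×10⁻⁵ s⁻¹.
Component geostrophic relations (x east, y north):
u_g = −(1/(fρ)) ∂P/∂y,  v_g = (1/(fρ)) ∂P/∂x
u_g = −(0.76×10⁻³)/(−4.99×10⁻⁵ × 1.22) = 12.5 m/s;  v_g = (1.5×10⁻³)/(−4.99×10⁻⁵ × 1.22) = −24.7 m/s
|V_g| = √(u_g² + v_g²) = 27.6 m/s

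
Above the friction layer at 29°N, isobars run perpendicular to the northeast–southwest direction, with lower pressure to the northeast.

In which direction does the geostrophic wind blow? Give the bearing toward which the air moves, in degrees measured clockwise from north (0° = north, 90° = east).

The pressure-gradient force points toward the northeast (bearing 045°).
Geostrophic balance: in the Northern Hemisphere the Coriolis force deflects motion to the right, so the geostrophic wind blows 90° to the right of the pressure-gradient force (low pressure on the left).
Rotating 045° by 90° clockwise gives 135° — the wind blows toward the southeast.

135°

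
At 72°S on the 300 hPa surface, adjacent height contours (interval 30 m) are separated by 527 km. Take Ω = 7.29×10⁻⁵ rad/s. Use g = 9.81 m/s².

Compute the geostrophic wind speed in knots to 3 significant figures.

7.83 knots

Coriolis parameter at 72°S:
f = 2Ω sin φ = 2 × 7.29×10⁻⁵ × sin 72° = 1.39×10⁻⁴ s⁻¹
Height gradient: |∂Z/∂n| = 30 m / 527000 m = 5.69×10⁻⁵
On a pressure surface, geostrophic balance gives V_g = (g/f)|∂Z/∂n|:
V_g = 9.81 × 5.69×10⁻⁵ / 1.39×10⁻⁴ = 4.03 m/s
Converting: 4.03 m/s × 1.944 = 7.83 knots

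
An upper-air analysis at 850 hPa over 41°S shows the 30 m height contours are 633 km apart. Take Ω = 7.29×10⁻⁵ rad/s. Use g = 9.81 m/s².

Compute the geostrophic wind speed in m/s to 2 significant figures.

Coriolis parameter at 41°S:
f = 2Ω sin φ = 2 × 7.29×10⁻⁵ × sin 41° = 9.57×10⁻⁵ s⁻¹
Height gradient: |∂Z/∂n| = 30 m / 633000 m = 4.74×10⁻⁵
On a pressure surface, geostrophic balance gives V_g = (g/f)|∂Z/∂n|:
V_g = 9.81 × 4.74×10⁻⁵ / 9.57×10⁻⁵ = 4.86 m/s

4.9 m/s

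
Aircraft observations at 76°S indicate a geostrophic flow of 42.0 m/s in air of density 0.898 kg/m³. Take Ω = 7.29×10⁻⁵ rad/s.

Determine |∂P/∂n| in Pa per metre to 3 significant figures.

5.34×10⁻³ Pa/m

Coriolis parameter at 76°S:
f = 2Ω sin φ = 2 × 7.29×10⁻⁵ × sin 76° = 1.41×10⁻⁴ s⁻¹
Geostrophic balance rearranged: |∂P/∂n| = f ρ V_g
|∂P/∂n| = 1.41×10⁻⁴ × 0.898 × 42.0 = 5.34×10⁻³ Pa/m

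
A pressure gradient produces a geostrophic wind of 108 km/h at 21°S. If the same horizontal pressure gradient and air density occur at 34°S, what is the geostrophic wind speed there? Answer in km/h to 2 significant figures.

69 km/h

With the same pressure gradient and density, V_g ∝ 1/f ∝ 1/sin φ.
V₂ = V₁ · sin φ₁ / sin φ₂ = 108 × sin 21° / sin 34°
V₂ = 108 × 0.3584/0.5592 = 69 km/h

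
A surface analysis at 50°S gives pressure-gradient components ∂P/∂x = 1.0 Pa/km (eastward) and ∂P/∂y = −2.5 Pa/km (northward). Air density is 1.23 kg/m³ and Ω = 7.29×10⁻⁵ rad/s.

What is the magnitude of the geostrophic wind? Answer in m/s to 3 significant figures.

Coriolis parameter at 50°S:
f = 2Ω sin φ = 2 × 7.29×10⁻⁵ × sin 50° = 1.12×10⁻⁴ s⁻¹
In the Southern Hemisphere f is negative: f = −1.12×10⁻⁴ s⁻¹.
Component geostrophic relations (x east, y north):
u_g = −(1/(fρ)) ∂P/∂y,  v_g = (1/(fρ)) ∂P/∂x
u_g = −(−2.5×10⁻³)/(−1.12×10⁻⁴ × 1.23) = −18.2 m/s;  v_g = (1.0×10⁻³)/(−1.12×10⁻⁴ × 1.23) = −7.28 m/s
|V_g| = √(u_g² + v_g²) = 19.6 m/s

19.6 m/s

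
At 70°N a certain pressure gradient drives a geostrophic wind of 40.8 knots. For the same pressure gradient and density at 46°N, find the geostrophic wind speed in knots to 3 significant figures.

With the same pressure gradient and density, V_g ∝ 1/f ∝ 1/sin φ.
V₂ = V₁ · sin φ₁ / sin φ₂ = 40.8 × sin 70° / sin 46°
V₂ = 40.8 × 0.9397/0.7193 = 53.3 knots

53.3 knots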